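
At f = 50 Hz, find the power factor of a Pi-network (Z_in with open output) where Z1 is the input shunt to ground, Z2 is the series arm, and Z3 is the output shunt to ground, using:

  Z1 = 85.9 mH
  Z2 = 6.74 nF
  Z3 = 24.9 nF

Step 1 — Angular frequency: ω = 2π·f = 2π·50 = 314.2 rad/s.
Step 2 — Component impedances:
  Z1: Z = jωL = j·314.2·0.0859 = 0 + j26.99 Ω
  Z2: Z = 1/(jωC) = -j/(ω·C) = 0 - j4.723e+05 Ω
  Z3: Z = 1/(jωC) = -j/(ω·C) = 0 - j1.278e+05 Ω
Step 3 — With open output, the series arm Z2 and the output shunt Z3 appear in series to ground: Z2 + Z3 = 0 - j6.001e+05 Ω.
Step 4 — Parallel with input shunt Z1: Z_in = Z1 || (Z2 + Z3) = 0 + j26.99 Ω = 26.99∠90.0° Ω.
Step 5 — Power factor: PF = cos(φ) = Re(Z)/|Z| = -0/26.99 = -0.
Step 6 — Type: Im(Z) = 26.99 ⇒ lagging (phase φ = 90.0°).

PF = -0 (lagging, φ = 90.0°)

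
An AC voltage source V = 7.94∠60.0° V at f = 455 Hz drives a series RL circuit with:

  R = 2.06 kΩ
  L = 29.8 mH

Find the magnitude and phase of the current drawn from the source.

Step 1 — Angular frequency: ω = 2π·f = 2π·455 = 2859 rad/s.
Step 2 — Component impedances:
  R: Z = R = 2060 Ω
  L: Z = jωL = j·2859·0.0298 = 0 + j85.19 Ω
Step 3 — Series combination: Z_total = R + L = 2060 + j85.19 Ω = 2062∠2.4° Ω.
Step 4 — Source phasor: V = 7.94∠60.0° V = 3.97 + j6.876 V.
Step 5 — Ohm's law: I = V / Z_total = (3.97 + j6.876) / (2060 + j85.19) = 0.002062 + j0.003253 A.
Step 6 — Convert to polar: |I| = 0.003851 A, ∠I = 57.6°.

I = 0.003851∠57.6° A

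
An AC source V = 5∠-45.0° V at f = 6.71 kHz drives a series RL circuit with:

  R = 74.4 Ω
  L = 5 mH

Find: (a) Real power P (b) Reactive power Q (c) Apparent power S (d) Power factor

Step 1 — Angular frequency: ω = 2π·f = 2π·6710 = 4.216e+04 rad/s.
Step 2 — Component impedances:
  R: Z = R = 74.4 Ω
  L: Z = jωL = j·4.216e+04·0.005 = 0 + j210.8 Ω
Step 3 — Series combination: Z_total = R + L = 74.4 + j210.8 Ω = 223.5∠70.6° Ω.
Step 4 — Source phasor: V = 5∠-45.0° V = 3.536 - j3.536 V.
Step 5 — Current: I = V / Z = -0.00965 - j0.02018 A = 0.02237∠-115.6° A.
Step 6 — Complex power: S = V·I* = 0.03722 + j0.1055 VA.
Step 7 — Real power: P = Re(S) = 0.03722 W.
Step 8 — Reactive power: Q = Im(S) = 0.1055 VAR.
Step 9 — Apparent power: |S| = 0.1118 VA.
Step 10 — Power factor: PF = P/|S| = 0.3328 (lagging).

(a) P = 0.03722 W  (b) Q = 0.1055 VAR  (c) S = 0.1118 VA  (d) PF = 0.3328 (lagging)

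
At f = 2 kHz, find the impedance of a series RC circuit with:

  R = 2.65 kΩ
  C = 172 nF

Step 1 — Angular frequency: ω = 2π·f = 2π·2000 = 1.257e+04 rad/s.
Step 2 — Component impedances:
  R: Z = R = 2650 Ω
  C: Z = 1/(jωC) = -j/(ω·C) = 0 - j462.7 Ω
Step 3 — Series combination: Z_total = R + C = 2650 - j462.7 Ω = 2690∠-9.9° Ω.

Z = 2650 - j462.7 Ω = 2690∠-9.9° Ω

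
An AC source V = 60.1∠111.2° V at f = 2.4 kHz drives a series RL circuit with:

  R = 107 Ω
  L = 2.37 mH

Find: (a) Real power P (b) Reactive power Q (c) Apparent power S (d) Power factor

Step 1 — Angular frequency: ω = 2π·f = 2π·2400 = 1.508e+04 rad/s.
Step 2 — Component impedances:
  R: Z = R = 107 Ω
  L: Z = jωL = j·1.508e+04·0.00237 = 0 + j35.74 Ω
Step 3 — Series combination: Z_total = R + L = 107 + j35.74 Ω = 112.8∠18.5° Ω.
Step 4 — Source phasor: V = 60.1∠111.2° V = -21.73 + j56.03 V.
Step 5 — Current: I = V / Z = -0.02538 + j0.5321 A = 0.5328∠92.7° A.
Step 6 — Complex power: S = V·I* = 30.37 + j10.14 VA.
Step 7 — Real power: P = Re(S) = 30.37 W.
Step 8 — Reactive power: Q = Im(S) = 10.14 VAR.
Step 9 — Apparent power: |S| = 32.02 VA.
Step 10 — Power factor: PF = P/|S| = 0.9485 (lagging).

(a) P = 30.37 W  (b) Q = 10.14 VAR  (c) S = 32.02 VA  (d) PF = 0.9485 (lagging)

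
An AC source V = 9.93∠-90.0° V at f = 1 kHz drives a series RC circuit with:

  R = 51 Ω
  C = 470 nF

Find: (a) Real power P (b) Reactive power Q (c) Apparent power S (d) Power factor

Step 1 — Angular frequency: ω = 2π·f = 2π·1000 = 6283 rad/s.
Step 2 — Component impedances:
  R: Z = R = 51 Ω
  C: Z = 1/(jωC) = -j/(ω·C) = 0 - j338.6 Ω
Step 3 — Series combination: Z_total = R + C = 51 - j338.6 Ω = 342.4∠-81.4° Ω.
Step 4 — Source phasor: V = 9.93∠-90.0° V = 0 - j9.93 V.
Step 5 — Current: I = V / Z = 0.02867 - j0.004319 A = 0.029∠-8.6° A.
Step 6 — Complex power: S = V·I* = 0.04288 - j0.2847 VA.
Step 7 — Real power: P = Re(S) = 0.04288 W.
Step 8 — Reactive power: Q = Im(S) = -0.2847 VAR.
Step 9 — Apparent power: |S| = 0.2879 VA.
Step 10 — Power factor: PF = P/|S| = 0.1489 (leading).

(a) P = 0.04288 W  (b) Q = -0.2847 VAR  (c) S = 0.2879 VA  (d) PF = 0.1489 (leading)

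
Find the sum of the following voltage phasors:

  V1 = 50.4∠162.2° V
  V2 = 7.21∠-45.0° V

Step 1 — Convert each phasor to rectangular form:
  V1 = 50.4·(cos(162.2°) + j·sin(162.2°)) = -47.99 + j15.41 V
  V2 = 7.21·(cos(-45.0°) + j·sin(-45.0°)) = 5.098 - j5.098 V
Step 2 — Sum components: V_total = -42.89 + j10.31 V.
Step 3 — Convert to polar: |V_total| = 44.11 V, ∠V_total = 166.5°.

V_total = 44.11∠166.5° V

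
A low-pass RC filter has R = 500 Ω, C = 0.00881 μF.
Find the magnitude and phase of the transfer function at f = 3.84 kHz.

Step 1 — Angular frequency: ω = 2π·3840 = 2.413e+04 rad/s.
Step 2 — Transfer function: H(jω) = 1/(1 + jωRC).
Step 3 — Denominator: 1 + jωRC = 1 + j·2.413e+04·500·8.81e-09 = 1 + j0.1063.
Step 4 — H = 0.9888 - j0.1051.
Step 5 — Magnitude: |H| = 0.9944 (-0.0 dB); phase: φ = -6.1°.

|H| = 0.9944 (-0.0 dB), φ = -6.1°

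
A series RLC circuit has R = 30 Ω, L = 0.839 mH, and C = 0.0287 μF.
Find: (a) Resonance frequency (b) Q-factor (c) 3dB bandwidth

Step 1 — Resonance: ω₀ = 1/√(LC) = 1/√(0.000839·2.87e-08) = 2.038e+05 rad/s.
Step 2 — f₀ = ω₀/(2π) = 3.243e+04 Hz.
Step 3 — Series Q: Q = ω₀L/R = 2.038e+05·0.000839/30 = 5.699.
Step 4 — Bandwidth: Δω = ω₀/Q = 3.576e+04 rad/s; BW = Δω/(2π) = 5691 Hz.

(a) f₀ = 3.243e+04 Hz  (b) Q = 5.699  (c) BW = 5691 Hz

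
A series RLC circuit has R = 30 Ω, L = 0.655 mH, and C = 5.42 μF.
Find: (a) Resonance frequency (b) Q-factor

Step 1 — Resonance condition Im(Z)=0 gives ω₀ = 1/√(LC).
Step 2 — ω₀ = 1/√(0.000655·5.42e-06) = 1.678e+04 rad/s.
Step 3 — f₀ = ω₀/(2π) = 2671 Hz.
Step 4 — Series Q: Q = ω₀L/R = 1.678e+04·0.000655/30 = 0.3664.

(a) f₀ = 2671 Hz  (b) Q = 0.3664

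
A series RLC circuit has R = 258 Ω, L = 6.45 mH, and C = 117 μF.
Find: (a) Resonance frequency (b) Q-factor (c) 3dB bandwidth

Step 1 — Resonance: ω₀ = 1/√(LC) = 1/√(0.00645·0.000117) = 1151 rad/s.
Step 2 — f₀ = ω₀/(2π) = 183.2 Hz.
Step 3 — Series Q: Q = ω₀L/R = 1151·0.00645/258 = 0.02878.
Step 4 — Bandwidth: Δω = ω₀/Q = 4e+04 rad/s; BW = Δω/(2π) = 6366 Hz.

(a) f₀ = 183.2 Hz  (b) Q = 0.02878  (c) BW = 6366 Hz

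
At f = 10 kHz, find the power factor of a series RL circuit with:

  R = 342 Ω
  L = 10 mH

Step 1 — Angular frequency: ω = 2π·f = 2π·1e+04 = 6.283e+04 rad/s.
Step 2 — Component impedances:
  R: Z = R = 342 Ω
  L: Z = jωL = j·6.283e+04·0.01 = 0 + j628.3 Ω
Step 3 — Series combination: Z_total = R + L = 342 + j628.3 Ω = 715.4∠61.4° Ω.
Step 4 — Power factor: PF = cos(φ) = Re(Z)/|Z| = 342/715.4 = 0.4781.
Step 5 — Type: Im(Z) = 628.3 ⇒ lagging (phase φ = 61.4°).

PF = 0.4781 (lagging, φ = 61.4°)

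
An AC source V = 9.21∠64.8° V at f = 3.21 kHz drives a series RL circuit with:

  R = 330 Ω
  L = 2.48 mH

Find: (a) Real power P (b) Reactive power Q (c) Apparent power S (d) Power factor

Step 1 — Angular frequency: ω = 2π·f = 2π·3210 = 2.017e+04 rad/s.
Step 2 — Component impedances:
  R: Z = R = 330 Ω
  L: Z = jωL = j·2.017e+04·0.00248 = 0 + j50.02 Ω
Step 3 — Series combination: Z_total = R + L = 330 + j50.02 Ω = 333.8∠8.6° Ω.
Step 4 — Source phasor: V = 9.21∠64.8° V = 3.921 + j8.333 V.
Step 5 — Current: I = V / Z = 0.01536 + j0.02293 A = 0.02759∠56.2° A.
Step 6 — Complex power: S = V·I* = 0.2513 + j0.03809 VA.
Step 7 — Real power: P = Re(S) = 0.2513 W.
Step 8 — Reactive power: Q = Im(S) = 0.03809 VAR.
Step 9 — Apparent power: |S| = 0.2541 VA.
Step 10 — Power factor: PF = P/|S| = 0.9887 (lagging).

(a) P = 0.2513 W  (b) Q = 0.03809 VAR  (c) S = 0.2541 VA  (d) PF = 0.9887 (lagging)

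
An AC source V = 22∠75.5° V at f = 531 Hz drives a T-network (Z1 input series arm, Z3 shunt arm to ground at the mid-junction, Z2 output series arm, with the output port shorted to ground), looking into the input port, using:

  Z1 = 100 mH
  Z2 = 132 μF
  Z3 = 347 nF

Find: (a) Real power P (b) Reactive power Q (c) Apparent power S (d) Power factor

Step 1 — Angular frequency: ω = 2π·f = 2π·531 = 3336 rad/s.
Step 2 — Component impedances:
  Z1: Z = jωL = j·3336·0.1 = 0 + j333.6 Ω
  Z2: Z = 1/(jωC) = -j/(ω·C) = 0 - j2.271 Ω
  Z3: Z = 1/(jωC) = -j/(ω·C) = 0 - j863.8 Ω
Step 3 — With the output port shorted to ground, the output series arm Z2 runs from the junction to ground; the shunt arm Z3 also runs from the junction to ground. They appear in parallel: Z3 || Z2 = 0 - j2.265 Ω.
Step 4 — Series with input arm Z1: Z_in = Z1 + (Z3 || Z2) = 0 + j331.4 Ω = 331.4∠90.0° Ω.
Step 5 — Source phasor: V = 22∠75.5° V = 5.508 + j21.3 V.
Step 6 — Current: I = V / Z = 0.06428 - j0.01662 A = 0.06639∠-14.5° A.
Step 7 — Complex power: S = V·I* = 0 + j1.461 VA.
Step 8 — Real power: P = Re(S) = 0 W.
Step 9 — Reactive power: Q = Im(S) = 1.461 VAR.
Step 10 — Apparent power: |S| = 1.461 VA.
Step 11 — Power factor: PF = P/|S| = 0 (lagging).

(a) P = 0 W  (b) Q = 1.461 VAR  (c) S = 1.461 VA  (d) PF = 0 (lagging)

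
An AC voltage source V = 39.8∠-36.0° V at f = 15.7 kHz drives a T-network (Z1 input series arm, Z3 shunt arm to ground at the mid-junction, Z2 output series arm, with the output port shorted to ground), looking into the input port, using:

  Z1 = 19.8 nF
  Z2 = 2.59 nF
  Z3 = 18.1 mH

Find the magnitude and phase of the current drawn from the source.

Step 1 — Angular frequency: ω = 2π·f = 2π·1.57e+04 = 9.865e+04 rad/s.
Step 2 — Component impedances:
  Z1: Z = 1/(jωC) = -j/(ω·C) = 0 - j512 Ω
  Z2: Z = 1/(jωC) = -j/(ω·C) = 0 - j3914 Ω
  Z3: Z = jωL = j·9.865e+04·0.0181 = 0 + j1785 Ω
Step 3 — With the output port shorted to ground, the output series arm Z2 runs from the junction to ground; the shunt arm Z3 also runs from the junction to ground. They appear in parallel: Z3 || Z2 = 0 + j3283 Ω.
Step 4 — Series with input arm Z1: Z_in = Z1 + (Z3 || Z2) = 0 + j2771 Ω = 2771∠90.0° Ω.
Step 5 — Source phasor: V = 39.8∠-36.0° V = 32.2 - j23.39 V.
Step 6 — Ohm's law: I = V / Z_total = (32.2 - j23.39) / (0 + j2771) = -0.008442 - j0.01162 A.
Step 7 — Convert to polar: |I| = 0.01436 A, ∠I = -126.0°.

I = 0.01436∠-126.0° A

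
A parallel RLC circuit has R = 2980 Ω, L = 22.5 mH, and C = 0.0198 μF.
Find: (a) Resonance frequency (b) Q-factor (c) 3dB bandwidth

Step 1 — Resonance: ω₀ = 1/√(LC) = 1/√(0.0225·1.98e-08) = 4.738e+04 rad/s.
Step 2 — f₀ = ω₀/(2π) = 7540 Hz.
Step 3 — Parallel Q: Q = R/(ω₀L) = 2980/(4.738e+04·0.0225) = 2.795.
Step 4 — Bandwidth: Δω = ω₀/Q = 1.695e+04 rad/s; BW = Δω/(2π) = 2697 Hz.

(a) f₀ = 7540 Hz  (b) Q = 2.795  (c) BW = 2697 Hz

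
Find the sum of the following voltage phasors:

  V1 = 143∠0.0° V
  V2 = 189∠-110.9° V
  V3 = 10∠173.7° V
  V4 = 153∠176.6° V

Step 1 — Convert each phasor to rectangular form:
  V1 = 143·(cos(0.0°) + j·sin(0.0°)) = 143 V
  V2 = 189·(cos(-110.9°) + j·sin(-110.9°)) = -67.42 - j176.6 V
  V3 = 10·(cos(173.7°) + j·sin(173.7°)) = -9.94 + j1.097 V
  V4 = 153·(cos(176.6°) + j·sin(176.6°)) = -152.7 + j9.074 V
Step 2 — Sum components: V_total = -87.09 - j166.4 V.
Step 3 — Convert to polar: |V_total| = 187.8 V, ∠V_total = -117.6°.

V_total = 187.8∠-117.6° V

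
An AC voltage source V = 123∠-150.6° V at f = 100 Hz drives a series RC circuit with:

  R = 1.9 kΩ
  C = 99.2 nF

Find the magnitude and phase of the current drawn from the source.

Step 1 — Angular frequency: ω = 2π·f = 2π·100 = 628.3 rad/s.
Step 2 — Component impedances:
  R: Z = R = 1900 Ω
  C: Z = 1/(jωC) = -j/(ω·C) = 0 - j1.604e+04 Ω
Step 3 — Series combination: Z_total = R + C = 1900 - j1.604e+04 Ω = 1.616e+04∠-83.2° Ω.
Step 4 — Source phasor: V = 123∠-150.6° V = -107.2 - j60.38 V.
Step 5 — Ohm's law: I = V / Z_total = (-107.2 - j60.38) / (1900 - j1.604e+04) = 0.002931 - j0.007026 A.
Step 6 — Convert to polar: |I| = 0.007613 A, ∠I = -67.4°.

I = 0.007613∠-67.4° A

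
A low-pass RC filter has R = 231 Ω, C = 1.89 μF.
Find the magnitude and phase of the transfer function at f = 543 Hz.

Step 1 — Angular frequency: ω = 2π·543 = 3412 rad/s.
Step 2 — Transfer function: H(jω) = 1/(1 + jωRC).
Step 3 — Denominator: 1 + jωRC = 1 + j·3412·231·1.89e-06 = 1 + j1.49.
Step 4 — H = 0.3107 - j0.4628.
Step 5 — Magnitude: |H| = 0.5574 (-5.1 dB); phase: φ = -56.1°.

|H| = 0.5574 (-5.1 dB), φ = -56.1°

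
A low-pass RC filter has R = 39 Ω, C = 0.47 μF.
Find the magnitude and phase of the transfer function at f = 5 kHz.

Step 1 — Angular frequency: ω = 2π·5000 = 3.142e+04 rad/s.
Step 2 — Transfer function: H(jω) = 1/(1 + jωRC).
Step 3 — Denominator: 1 + jωRC = 1 + j·3.142e+04·39·4.7e-07 = 1 + j0.5759.
Step 4 — H = 0.751 - j0.4325.
Step 5 — Magnitude: |H| = 0.8666 (-1.2 dB); phase: φ = -29.9°.

|H| = 0.8666 (-1.2 dB), φ = -29.9°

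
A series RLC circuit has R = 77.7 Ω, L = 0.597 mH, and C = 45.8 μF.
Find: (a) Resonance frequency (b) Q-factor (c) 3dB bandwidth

Step 1 — Resonance: ω₀ = 1/√(LC) = 1/√(0.000597·4.58e-05) = 6048 rad/s.
Step 2 — f₀ = ω₀/(2π) = 962.5 Hz.
Step 3 — Series Q: Q = ω₀L/R = 6048·0.000597/77.7 = 0.04647.
Step 4 — Bandwidth: Δω = ω₀/Q = 1.302e+05 rad/s; BW = Δω/(2π) = 2.071e+04 Hz.

(a) f₀ = 962.5 Hz  (b) Q = 0.04647  (c) BW = 2.071e+04 Hz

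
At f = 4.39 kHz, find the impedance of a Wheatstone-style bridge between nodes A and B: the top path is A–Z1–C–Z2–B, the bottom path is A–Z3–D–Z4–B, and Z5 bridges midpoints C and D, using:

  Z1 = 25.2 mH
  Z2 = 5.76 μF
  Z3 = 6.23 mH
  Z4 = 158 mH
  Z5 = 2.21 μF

Step 1 — Angular frequency: ω = 2π·f = 2π·4390 = 2.758e+04 rad/s.
Step 2 — Component impedances:
  Z1: Z = jωL = j·2.758e+04·0.0252 = 0 + j695.1 Ω
  Z2: Z = 1/(jωC) = -j/(ω·C) = 0 - j6.294 Ω
  Z3: Z = jωL = j·2.758e+04·0.00623 = 0 + j171.8 Ω
  Z4: Z = jωL = j·2.758e+04·0.158 = 0 + j4358 Ω
  Z5: Z = 1/(jωC) = -j/(ω·C) = 0 - j16.4 Ω
Step 3 — Bridge requires nodal analysis (the Z5 bridge couples midpoints C and D, so the two paths cannot be reduced to a simple series/parallel combination). Setting node B to ground and injecting 1 A at node A, the 3-node admittance system at A, C, D solves to V_A = Z_AB = 0 + j120.6 Ω = 120.6∠90.0° Ω.

Z = 0 + j120.6 Ω = 120.6∠90.0° Ω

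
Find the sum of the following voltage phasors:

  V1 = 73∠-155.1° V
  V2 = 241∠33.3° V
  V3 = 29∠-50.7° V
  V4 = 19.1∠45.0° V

Step 1 — Convert each phasor to rectangular form:
  V1 = 73·(cos(-155.1°) + j·sin(-155.1°)) = -66.21 - j30.74 V
  V2 = 241·(cos(33.3°) + j·sin(33.3°)) = 201.4 + j132.3 V
  V3 = 29·(cos(-50.7°) + j·sin(-50.7°)) = 18.37 - j22.44 V
  V4 = 19.1·(cos(45.0°) + j·sin(45.0°)) = 13.51 + j13.51 V
Step 2 — Sum components: V_total = 167.1 + j92.64 V.
Step 3 — Convert to polar: |V_total| = 191.1 V, ∠V_total = 29.0°.

V_total = 191.1∠29.0° V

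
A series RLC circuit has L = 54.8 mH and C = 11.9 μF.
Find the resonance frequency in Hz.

Step 1 — Resonance condition Im(Z)=0 gives ω₀ = 1/√(LC).
Step 2 — ω₀ = 1/√(0.0548·1.19e-05) = 1238 rad/s.
Step 3 — f₀ = ω₀/(2π) = 197.1 Hz.

f₀ = 197.1 Hz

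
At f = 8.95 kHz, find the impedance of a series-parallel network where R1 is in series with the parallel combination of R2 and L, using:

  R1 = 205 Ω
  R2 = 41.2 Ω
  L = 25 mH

Step 1 — Angular frequency: ω = 2π·f = 2π·8950 = 5.623e+04 rad/s.
Step 2 — Component impedances:
  R1: Z = R = 205 Ω
  R2: Z = R = 41.2 Ω
  L: Z = jωL = j·5.623e+04·0.025 = 0 + j1406 Ω
Step 3 — Parallel branch: R2 || L = 1/(1/R2 + 1/L) = 41.16 + j1.206 Ω.
Step 4 — Series with R1: Z_total = R1 + (R2 || L) = 246.2 + j1.206 Ω = 246.2∠0.3° Ω.

Z = 246.2 + j1.206 Ω = 246.2∠0.3° Ω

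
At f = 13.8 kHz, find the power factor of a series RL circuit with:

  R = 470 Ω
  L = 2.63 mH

Step 1 — Angular frequency: ω = 2π·f = 2π·1.38e+04 = 8.671e+04 rad/s.
Step 2 — Component impedances:
  R: Z = R = 470 Ω
  L: Z = jωL = j·8.671e+04·0.00263 = 0 + j228 Ω
Step 3 — Series combination: Z_total = R + L = 470 + j228 Ω = 522.4∠25.9° Ω.
Step 4 — Power factor: PF = cos(φ) = Re(Z)/|Z| = 470/522.4 = 0.8997.
Step 5 — Type: Im(Z) = 228 ⇒ lagging (phase φ = 25.9°).

PF = 0.8997 (lagging, φ = 25.9°)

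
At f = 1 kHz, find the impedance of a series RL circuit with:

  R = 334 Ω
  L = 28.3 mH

Step 1 — Angular frequency: ω = 2π·f = 2π·1000 = 6283 rad/s.
Step 2 — Component impedances:
  R: Z = R = 334 Ω
  L: Z = jωL = j·6283·0.0283 = 0 + j177.8 Ω
Step 3 — Series combination: Z_total = R + L = 334 + j177.8 Ω = 378.4∠28.0° Ω.

Z = 334 + j177.8 Ω = 378.4∠28.0° Ω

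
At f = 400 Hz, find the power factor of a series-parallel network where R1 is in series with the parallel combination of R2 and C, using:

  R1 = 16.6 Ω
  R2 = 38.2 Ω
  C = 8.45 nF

Step 1 — Angular frequency: ω = 2π·f = 2π·400 = 2513 rad/s.
Step 2 — Component impedances:
  R1: Z = R = 16.6 Ω
  R2: Z = R = 38.2 Ω
  C: Z = 1/(jωC) = -j/(ω·C) = 0 - j4.709e+04 Ω
Step 3 — Parallel branch: R2 || C = 1/(1/R2 + 1/C) = 38.2 - j0.03099 Ω.
Step 4 — Series with R1: Z_total = R1 + (R2 || C) = 54.8 - j0.03099 Ω = 54.8∠-0.0° Ω.
Step 5 — Power factor: PF = cos(φ) = Re(Z)/|Z| = 54.8/54.8 = 1.
Step 6 — Type: Im(Z) = -0.03099 ⇒ leading (phase φ = -0.0°).

PF = 1 (leading, φ = -0.0°)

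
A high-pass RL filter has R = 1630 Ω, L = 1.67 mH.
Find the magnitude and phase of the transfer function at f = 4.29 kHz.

Step 1 — Angular frequency: ω = 2π·4290 = 2.695e+04 rad/s.
Step 2 — Transfer function: H(jω) = jωL/(R + jωL).
Step 3 — Numerator jωL = j·45.01; denominator R + jωL = 1630 + j45.01.
Step 4 — H = 0.0007621 + j0.0276.
Step 5 — Magnitude: |H| = 0.02761 (-31.2 dB); phase: φ = 88.4°.

|H| = 0.02761 (-31.2 dB), φ = 88.4°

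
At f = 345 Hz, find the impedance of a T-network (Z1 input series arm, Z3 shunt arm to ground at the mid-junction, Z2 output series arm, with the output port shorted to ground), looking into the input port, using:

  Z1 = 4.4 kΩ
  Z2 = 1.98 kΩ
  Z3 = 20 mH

Step 1 — Angular frequency: ω = 2π·f = 2π·345 = 2168 rad/s.
Step 2 — Component impedances:
  Z1: Z = R = 4400 Ω
  Z2: Z = R = 1980 Ω
  Z3: Z = jωL = j·2168·0.02 = 0 + j43.35 Ω
Step 3 — With the output port shorted to ground, the output series arm Z2 runs from the junction to ground; the shunt arm Z3 also runs from the junction to ground. They appear in parallel: Z3 || Z2 = 0.9488 + j43.33 Ω.
Step 4 — Series with input arm Z1: Z_in = Z1 + (Z3 || Z2) = 4401 + j43.33 Ω = 4401∠0.6° Ω.

Z = 4401 + j43.33 Ω = 4401∠0.6° Ω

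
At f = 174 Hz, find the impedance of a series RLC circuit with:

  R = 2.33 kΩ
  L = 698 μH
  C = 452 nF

Step 1 — Angular frequency: ω = 2π·f = 2π·174 = 1093 rad/s.
Step 2 — Component impedances:
  R: Z = R = 2330 Ω
  L: Z = jωL = j·1093·0.000698 = 0 + j0.7631 Ω
  C: Z = 1/(jωC) = -j/(ω·C) = 0 - j2024 Ω
Step 3 — Series combination: Z_total = R + L + C = 2330 - j2023 Ω = 3086∠-41.0° Ω.

Z = 2330 - j2023 Ω = 3086∠-41.0° Ω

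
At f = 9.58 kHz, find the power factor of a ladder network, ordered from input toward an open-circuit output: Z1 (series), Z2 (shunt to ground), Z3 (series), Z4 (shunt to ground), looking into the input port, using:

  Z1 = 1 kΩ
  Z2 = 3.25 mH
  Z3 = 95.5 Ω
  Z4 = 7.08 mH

Step 1 — Angular frequency: ω = 2π·f = 2π·9580 = 6.019e+04 rad/s.
Step 2 — Component impedances:
  Z1: Z = R = 1000 Ω
  Z2: Z = jωL = j·6.019e+04·0.00325 = 0 + j195.6 Ω
  Z3: Z = R = 95.5 Ω
  Z4: Z = jωL = j·6.019e+04·0.00708 = 0 + j426.2 Ω
Step 3 — Ladder network (open output): work backward from the far end, alternating series and parallel combinations. Z_in = 1009 + j135.5 Ω = 1018∠7.6° Ω.
Step 4 — Power factor: PF = cos(φ) = Re(Z)/|Z| = 1009.2/1018.3 = 0.9911.
Step 5 — Type: Im(Z) = 135.5 ⇒ lagging (phase φ = 7.6°).

PF = 0.9911 (lagging, φ = 7.6°)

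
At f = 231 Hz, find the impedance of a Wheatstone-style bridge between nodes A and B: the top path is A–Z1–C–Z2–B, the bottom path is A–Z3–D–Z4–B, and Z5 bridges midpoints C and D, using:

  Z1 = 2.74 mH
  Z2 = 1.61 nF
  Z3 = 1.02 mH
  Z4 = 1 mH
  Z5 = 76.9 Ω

Step 1 — Angular frequency: ω = 2π·f = 2π·231 = 1451 rad/s.
Step 2 — Component impedances:
  Z1: Z = jωL = j·1451·0.00274 = 0 + j3.977 Ω
  Z2: Z = 1/(jωC) = -j/(ω·C) = 0 - j4.279e+05 Ω
  Z3: Z = jωL = j·1451·0.00102 = 0 + j1.48 Ω
  Z4: Z = jωL = j·1451·0.001 = 0 + j1.451 Ω
  Z5: Z = R = 76.9 Ω
Step 3 — Bridge requires nodal analysis (the Z5 bridge couples midpoints C and D, so the two paths cannot be reduced to a simple series/parallel combination). Setting node B to ground and injecting 1 A at node A, the 3-node admittance system at A, C, D solves to V_A = Z_AB = 0.02836 + j2.93 Ω = 2.93∠89.4° Ω.

Z = 0.02836 + j2.93 Ω = 2.93∠89.4° Ω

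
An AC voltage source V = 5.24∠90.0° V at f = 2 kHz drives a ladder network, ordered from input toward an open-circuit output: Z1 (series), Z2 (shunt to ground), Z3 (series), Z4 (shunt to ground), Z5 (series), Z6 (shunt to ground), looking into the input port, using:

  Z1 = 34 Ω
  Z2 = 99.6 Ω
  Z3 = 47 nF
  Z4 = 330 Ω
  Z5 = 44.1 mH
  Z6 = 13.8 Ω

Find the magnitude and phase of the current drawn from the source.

Step 1 — Angular frequency: ω = 2π·f = 2π·2000 = 1.257e+04 rad/s.
Step 2 — Component impedances:
  Z1: Z = R = 34 Ω
  Z2: Z = R = 99.6 Ω
  Z3: Z = 1/(jωC) = -j/(ω·C) = 0 - j1693 Ω
  Z4: Z = R = 330 Ω
  Z5: Z = jωL = j·1.257e+04·0.0441 = 0 + j554.2 Ω
  Z6: Z = R = 13.8 Ω
Step 3 — Ladder network (open output): work backward from the far end, alternating series and parallel combinations. Z_in = 132.3 - j6.099 Ω = 132.4∠-2.6° Ω.
Step 4 — Source phasor: V = 5.24∠90.0° V = 0 + j5.24 V.
Step 5 — Ohm's law: I = V / Z_total = (0 + j5.24) / (132.3 - j6.099) = -0.001823 + j0.03954 A.
Step 6 — Convert to polar: |I| = 0.03958 A, ∠I = 92.6°.

I = 0.03958∠92.6° A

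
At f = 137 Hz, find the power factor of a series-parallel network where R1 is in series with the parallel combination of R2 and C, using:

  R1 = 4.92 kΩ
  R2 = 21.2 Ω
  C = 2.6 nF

Step 1 — Angular frequency: ω = 2π·f = 2π·137 = 860.8 rad/s.
Step 2 — Component impedances:
  R1: Z = R = 4920 Ω
  R2: Z = R = 21.2 Ω
  C: Z = 1/(jωC) = -j/(ω·C) = 0 - j4.468e+05 Ω
Step 3 — Parallel branch: R2 || C = 1/(1/R2 + 1/C) = 21.2 - j0.001006 Ω.
Step 4 — Series with R1: Z_total = R1 + (R2 || C) = 4941 - j0.001006 Ω = 4941∠-0.0° Ω.
Step 5 — Power factor: PF = cos(φ) = Re(Z)/|Z| = 4941/4941 = 1.
Step 6 — Type: Im(Z) = -0.001006 ⇒ leading (phase φ = -0.0°).

PF = 1 (leading, φ = -0.0°)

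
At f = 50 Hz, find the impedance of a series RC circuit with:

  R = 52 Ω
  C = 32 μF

Step 1 — Angular frequency: ω = 2π·f = 2π·50 = 314.2 rad/s.
Step 2 — Component impedances:
  R: Z = R = 52 Ω
  C: Z = 1/(jωC) = -j/(ω·C) = 0 - j99.47 Ω
Step 3 — Series combination: Z_total = R + C = 52 - j99.47 Ω = 112.2∠-62.4° Ω.

Z = 52 - j99.47 Ω = 112.2∠-62.4° Ω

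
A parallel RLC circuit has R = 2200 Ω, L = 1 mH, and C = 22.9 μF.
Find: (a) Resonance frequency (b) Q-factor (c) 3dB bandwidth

Step 1 — Resonance: ω₀ = 1/√(LC) = 1/√(0.001·2.29e-05) = 6608 rad/s.
Step 2 — f₀ = ω₀/(2π) = 1052 Hz.
Step 3 — Parallel Q: Q = R/(ω₀L) = 2200/(6608·0.001) = 332.9.
Step 4 — Bandwidth: Δω = ω₀/Q = 19.85 rad/s; BW = Δω/(2π) = 3.159 Hz.

(a) f₀ = 1052 Hz  (b) Q = 332.9  (c) BW = 3.159 Hz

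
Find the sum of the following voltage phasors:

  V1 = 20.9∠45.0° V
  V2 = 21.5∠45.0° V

Step 1 — Convert each phasor to rectangular form:
  V1 = 20.9·(cos(45.0°) + j·sin(45.0°)) = 14.78 + j14.78 V
  V2 = 21.5·(cos(45.0°) + j·sin(45.0°)) = 15.2 + j15.2 V
Step 2 — Sum components: V_total = 29.98 + j29.98 V.
Step 3 — Convert to polar: |V_total| = 42.4 V, ∠V_total = 45.0°.

V_total = 42.4∠45.0° V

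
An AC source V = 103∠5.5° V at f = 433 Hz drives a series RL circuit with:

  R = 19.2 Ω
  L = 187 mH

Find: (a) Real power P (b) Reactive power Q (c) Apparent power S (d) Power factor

Step 1 — Angular frequency: ω = 2π·f = 2π·433 = 2721 rad/s.
Step 2 — Component impedances:
  R: Z = R = 19.2 Ω
  L: Z = jωL = j·2721·0.187 = 0 + j508.8 Ω
Step 3 — Series combination: Z_total = R + L = 19.2 + j508.8 Ω = 509.1∠87.8° Ω.
Step 4 — Source phasor: V = 103∠5.5° V = 102.5 + j9.872 V.
Step 5 — Current: I = V / Z = 0.02697 - j0.2005 A = 0.2023∠-82.3° A.
Step 6 — Complex power: S = V·I* = 0.7858 + j20.82 VA.
Step 7 — Real power: P = Re(S) = 0.7858 W.
Step 8 — Reactive power: Q = Im(S) = 20.82 VAR.
Step 9 — Apparent power: |S| = 20.84 VA.
Step 10 — Power factor: PF = P/|S| = 0.03771 (lagging).

(a) P = 0.7858 W  (b) Q = 20.82 VAR  (c) S = 20.84 VA  (d) PF = 0.03771 (lagging)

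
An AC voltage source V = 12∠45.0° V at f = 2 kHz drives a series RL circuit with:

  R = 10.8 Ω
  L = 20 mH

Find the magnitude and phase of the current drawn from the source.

Step 1 — Angular frequency: ω = 2π·f = 2π·2000 = 1.257e+04 rad/s.
Step 2 — Component impedances:
  R: Z = R = 10.8 Ω
  L: Z = jωL = j·1.257e+04·0.02 = 0 + j251.3 Ω
Step 3 — Series combination: Z_total = R + L = 10.8 + j251.3 Ω = 251.6∠87.5° Ω.
Step 4 — Source phasor: V = 12∠45.0° V = 8.485 + j8.485 V.
Step 5 — Ohm's law: I = V / Z_total = (8.485 + j8.485) / (10.8 + j251.3) = 0.03515 - j0.03225 A.
Step 6 — Convert to polar: |I| = 0.0477 A, ∠I = -42.5°.

I = 0.0477∠-42.5° A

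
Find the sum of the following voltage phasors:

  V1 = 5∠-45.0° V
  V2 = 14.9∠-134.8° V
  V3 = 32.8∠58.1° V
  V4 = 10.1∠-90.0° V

Step 1 — Convert each phasor to rectangular form:
  V1 = 5·(cos(-45.0°) + j·sin(-45.0°)) = 3.536 - j3.536 V
  V2 = 14.9·(cos(-134.8°) + j·sin(-134.8°)) = -10.5 - j10.57 V
  V3 = 32.8·(cos(58.1°) + j·sin(58.1°)) = 17.33 + j27.85 V
  V4 = 10.1·(cos(-90.0°) + j·sin(-90.0°)) = 0 - j10.1 V
Step 2 — Sum components: V_total = 10.37 + j3.638 V.
Step 3 — Convert to polar: |V_total| = 10.99 V, ∠V_total = 19.3°.

V_total = 10.99∠19.3° V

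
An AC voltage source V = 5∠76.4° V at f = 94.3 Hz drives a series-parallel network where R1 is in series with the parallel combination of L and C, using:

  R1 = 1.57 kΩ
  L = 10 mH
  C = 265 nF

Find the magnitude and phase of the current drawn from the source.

Step 1 — Angular frequency: ω = 2π·f = 2π·94.3 = 592.5 rad/s.
Step 2 — Component impedances:
  R1: Z = R = 1570 Ω
  L: Z = jωL = j·592.5·0.01 = 0 + j5.925 Ω
  C: Z = 1/(jωC) = -j/(ω·C) = 0 - j6369 Ω
Step 3 — Parallel branch: L || C = 1/(1/L + 1/C) = 0 + j5.931 Ω.
Step 4 — Series with R1: Z_total = R1 + (L || C) = 1570 + j5.931 Ω = 1570∠0.2° Ω.
Step 5 — Source phasor: V = 5∠76.4° V = 1.176 + j4.86 V.
Step 6 — Ohm's law: I = V / Z_total = (1.176 + j4.86) / (1570 + j5.931) = 0.0007605 + j0.003093 A.
Step 7 — Convert to polar: |I| = 0.003185 A, ∠I = 76.2°.

I = 0.003185∠76.2° A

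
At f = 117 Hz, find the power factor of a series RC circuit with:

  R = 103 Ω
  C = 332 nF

Step 1 — Angular frequency: ω = 2π·f = 2π·117 = 735.1 rad/s.
Step 2 — Component impedances:
  R: Z = R = 103 Ω
  C: Z = 1/(jωC) = -j/(ω·C) = 0 - j4097 Ω
Step 3 — Series combination: Z_total = R + C = 103 - j4097 Ω = 4099∠-88.6° Ω.
Step 4 — Power factor: PF = cos(φ) = Re(Z)/|Z| = 103/4099 = 0.02513.
Step 5 — Type: Im(Z) = -4097 ⇒ leading (phase φ = -88.6°).

PF = 0.02513 (leading, φ = -88.6°)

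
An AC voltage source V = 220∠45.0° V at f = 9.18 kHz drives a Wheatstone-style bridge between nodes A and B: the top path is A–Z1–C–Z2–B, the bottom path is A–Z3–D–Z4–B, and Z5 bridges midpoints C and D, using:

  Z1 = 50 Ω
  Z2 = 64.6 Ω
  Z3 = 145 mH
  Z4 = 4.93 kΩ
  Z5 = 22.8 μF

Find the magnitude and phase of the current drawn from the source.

Step 1 — Angular frequency: ω = 2π·f = 2π·9180 = 5.768e+04 rad/s.
Step 2 — Component impedances:
  Z1: Z = R = 50 Ω
  Z2: Z = R = 64.6 Ω
  Z3: Z = jωL = j·5.768e+04·0.145 = 0 + j8364 Ω
  Z4: Z = R = 4930 Ω
  Z5: Z = 1/(jωC) = -j/(ω·C) = 0 - j0.7604 Ω
Step 3 — Bridge requires nodal analysis (the Z5 bridge couples midpoints C and D, so the two paths cannot be reduced to a simple series/parallel combination). Setting node B to ground and injecting 1 A at node A, the 3-node admittance system at A, C, D solves to V_A = Z_AB = 113.8 + j0.2988 Ω = 113.8∠0.2° Ω.
Step 4 — Source phasor: V = 220∠45.0° V = 155.6 + j155.6 V.
Step 5 — Ohm's law: I = V / Z_total = (155.6 + j155.6) / (113.8 + j0.2988) = 1.371 + j1.364 A.
Step 6 — Convert to polar: |I| = 1.934 A, ∠I = 44.8°.

I = 1.934∠44.8° A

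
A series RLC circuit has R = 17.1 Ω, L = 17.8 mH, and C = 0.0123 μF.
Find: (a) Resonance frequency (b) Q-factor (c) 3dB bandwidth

Step 1 — Resonance: ω₀ = 1/√(LC) = 1/√(0.0178·1.23e-08) = 6.758e+04 rad/s.
Step 2 — f₀ = ω₀/(2π) = 1.076e+04 Hz.
Step 3 — Series Q: Q = ω₀L/R = 6.758e+04·0.0178/17.1 = 70.35.
Step 4 — Bandwidth: Δω = ω₀/Q = 960.7 rad/s; BW = Δω/(2π) = 152.9 Hz.

(a) f₀ = 1.076e+04 Hz  (b) Q = 70.35  (c) BW = 152.9 Hz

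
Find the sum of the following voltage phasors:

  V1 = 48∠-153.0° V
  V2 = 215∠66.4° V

Step 1 — Convert each phasor to rectangular form:
  V1 = 48·(cos(-153.0°) + j·sin(-153.0°)) = -42.77 - j21.79 V
  V2 = 215·(cos(66.4°) + j·sin(66.4°)) = 86.08 + j197 V
Step 2 — Sum components: V_total = 43.31 + j175.2 V.
Step 3 — Convert to polar: |V_total| = 180.5 V, ∠V_total = 76.1°.

V_total = 180.5∠76.1° V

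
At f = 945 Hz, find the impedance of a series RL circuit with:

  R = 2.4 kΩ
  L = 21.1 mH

Step 1 — Angular frequency: ω = 2π·f = 2π·945 = 5938 rad/s.
Step 2 — Component impedances:
  R: Z = R = 2400 Ω
  L: Z = jωL = j·5938·0.0211 = 0 + j125.3 Ω
Step 3 — Series combination: Z_total = R + L = 2400 + j125.3 Ω = 2403∠3.0° Ω.

Z = 2400 + j125.3 Ω = 2403∠3.0° Ω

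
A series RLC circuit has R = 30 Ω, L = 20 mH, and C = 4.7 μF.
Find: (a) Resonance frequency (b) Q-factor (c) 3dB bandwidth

Step 1 — Resonance condition Im(Z)=0 gives ω₀ = 1/√(LC).
Step 2 — ω₀ = 1/√(0.02·4.7e-06) = 3262 rad/s.
Step 3 — f₀ = ω₀/(2π) = 519.1 Hz.
Step 4 — Series Q: Q = ω₀L/R = 3262·0.02/30 = 2.174.
Step 5 — 3dB bandwidth: Δω = ω₀/Q = 1500 rad/s; BW = Δω/(2π) = 238.7 Hz.

(a) f₀ = 519.1 Hz  (b) Q = 2.174  (c) BW = 238.7 Hz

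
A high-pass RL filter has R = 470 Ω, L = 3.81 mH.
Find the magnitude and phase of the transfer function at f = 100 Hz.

Step 1 — Angular frequency: ω = 2π·100 = 628.3 rad/s.
Step 2 — Transfer function: H(jω) = jωL/(R + jωL).
Step 3 — Numerator jωL = j·2.394; denominator R + jωL = 470 + j2.394.
Step 4 — H = 2.594e-05 + j0.005093.
Step 5 — Magnitude: |H| = 0.005093 (-45.9 dB); phase: φ = 89.7°.

|H| = 0.005093 (-45.9 dB), φ = 89.7°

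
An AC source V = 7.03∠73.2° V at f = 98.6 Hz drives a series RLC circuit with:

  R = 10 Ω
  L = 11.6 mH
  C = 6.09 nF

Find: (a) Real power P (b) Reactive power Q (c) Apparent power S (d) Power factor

Step 1 — Angular frequency: ω = 2π·f = 2π·98.6 = 619.5 rad/s.
Step 2 — Component impedances:
  R: Z = R = 10 Ω
  L: Z = jωL = j·619.5·0.0116 = 0 + j7.186 Ω
  C: Z = 1/(jωC) = -j/(ω·C) = 0 - j2.65e+05 Ω
Step 3 — Series combination: Z_total = R + L + C = 10 - j2.65e+05 Ω = 2.65e+05∠-90.0° Ω.
Step 4 — Source phasor: V = 7.03∠73.2° V = 2.032 + j6.73 V.
Step 5 — Current: I = V / Z = -2.539e-05 + j7.667e-06 A = 2.652e-05∠163.2° A.
Step 6 — Complex power: S = V·I* = 7.035e-09 - j0.0001865 VA.
Step 7 — Real power: P = Re(S) = 7.035e-09 W.
Step 8 — Reactive power: Q = Im(S) = -0.0001865 VAR.
Step 9 — Apparent power: |S| = 0.0001865 VA.
Step 10 — Power factor: PF = P/|S| = 3.773e-05 (leading).

(a) P = 7.035e-09 W  (b) Q = -0.0001865 VAR  (c) S = 0.0001865 VA  (d) PF = 3.773e-05 (leading)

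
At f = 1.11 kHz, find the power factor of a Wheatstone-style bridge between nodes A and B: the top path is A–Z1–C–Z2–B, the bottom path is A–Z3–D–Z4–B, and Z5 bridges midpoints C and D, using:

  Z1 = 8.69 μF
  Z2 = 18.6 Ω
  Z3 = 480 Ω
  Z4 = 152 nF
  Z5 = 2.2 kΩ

Step 1 — Angular frequency: ω = 2π·f = 2π·1110 = 6974 rad/s.
Step 2 — Component impedances:
  Z1: Z = 1/(jωC) = -j/(ω·C) = 0 - j16.5 Ω
  Z2: Z = R = 18.6 Ω
  Z3: Z = R = 480 Ω
  Z4: Z = 1/(jωC) = -j/(ω·C) = 0 - j943.3 Ω
  Z5: Z = R = 2200 Ω
Step 3 — Bridge requires nodal analysis (the Z5 bridge couples midpoints C and D, so the two paths cannot be reduced to a simple series/parallel combination). Setting node B to ground and injecting 1 A at node A, the 3-node admittance system at A, C, D solves to V_A = Z_AB = 18.19 - j16.45 Ω = 24.53∠-42.1° Ω.
Step 4 — Power factor: PF = cos(φ) = Re(Z)/|Z| = 18.192/24.528 = 0.7417.
Step 5 — Type: Im(Z) = -16.45 ⇒ leading (phase φ = -42.1°).

PF = 0.7417 (leading, φ = -42.1°)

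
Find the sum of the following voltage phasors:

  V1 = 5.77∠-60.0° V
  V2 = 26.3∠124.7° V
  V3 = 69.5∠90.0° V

Step 1 — Convert each phasor to rectangular form:
  V1 = 5.77·(cos(-60.0°) + j·sin(-60.0°)) = 2.885 - j4.997 V
  V2 = 26.3·(cos(124.7°) + j·sin(124.7°)) = -14.97 + j21.62 V
  V3 = 69.5·(cos(90.0°) + j·sin(90.0°)) = 0 + j69.5 V
Step 2 — Sum components: V_total = -12.09 + j86.13 V.
Step 3 — Convert to polar: |V_total| = 86.97 V, ∠V_total = 98.0°.

V_total = 86.97∠98.0° V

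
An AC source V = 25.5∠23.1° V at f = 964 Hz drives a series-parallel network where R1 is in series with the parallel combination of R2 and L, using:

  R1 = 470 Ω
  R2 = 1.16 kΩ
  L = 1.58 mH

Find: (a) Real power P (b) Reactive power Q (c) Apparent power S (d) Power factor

Step 1 — Angular frequency: ω = 2π·f = 2π·964 = 6057 rad/s.
Step 2 — Component impedances:
  R1: Z = R = 470 Ω
  R2: Z = R = 1160 Ω
  L: Z = jωL = j·6057·0.00158 = 0 + j9.57 Ω
Step 3 — Parallel branch: R2 || L = 1/(1/R2 + 1/L) = 0.07895 + j9.569 Ω.
Step 4 — Series with R1: Z_total = R1 + (R2 || L) = 470.1 + j9.569 Ω = 470.2∠1.2° Ω.
Step 5 — Source phasor: V = 25.5∠23.1° V = 23.46 + j10 V.
Step 6 — Current: I = V / Z = 0.05031 + j0.02026 A = 0.05423∠21.9° A.
Step 7 — Complex power: S = V·I* = 1.383 + j0.02815 VA.
Step 8 — Real power: P = Re(S) = 1.383 W.
Step 9 — Reactive power: Q = Im(S) = 0.02815 VAR.
Step 10 — Apparent power: |S| = 1.383 VA.
Step 11 — Power factor: PF = P/|S| = 0.9998 (lagging).

(a) P = 1.383 W  (b) Q = 0.02815 VAR  (c) S = 1.383 VA  (d) PF = 0.9998 (lagging)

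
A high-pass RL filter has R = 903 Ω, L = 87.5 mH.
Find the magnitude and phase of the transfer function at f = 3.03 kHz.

Step 1 — Angular frequency: ω = 2π·3030 = 1.904e+04 rad/s.
Step 2 — Transfer function: H(jω) = jωL/(R + jωL).
Step 3 — Numerator jωL = j·1666; denominator R + jωL = 903 + j1666.
Step 4 — H = 0.7729 + j0.419.
Step 5 — Magnitude: |H| = 0.8791 (-1.1 dB); phase: φ = 28.5°.

|H| = 0.8791 (-1.1 dB), φ = 28.5°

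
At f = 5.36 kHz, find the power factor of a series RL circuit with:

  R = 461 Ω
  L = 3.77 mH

Step 1 — Angular frequency: ω = 2π·f = 2π·5360 = 3.368e+04 rad/s.
Step 2 — Component impedances:
  R: Z = R = 461 Ω
  L: Z = jωL = j·3.368e+04·0.00377 = 0 + j127 Ω
Step 3 — Series combination: Z_total = R + L = 461 + j127 Ω = 478.2∠15.4° Ω.
Step 4 — Power factor: PF = cos(φ) = Re(Z)/|Z| = 461/478.16 = 0.9641.
Step 5 — Type: Im(Z) = 127 ⇒ lagging (phase φ = 15.4°).

PF = 0.9641 (lagging, φ = 15.4°)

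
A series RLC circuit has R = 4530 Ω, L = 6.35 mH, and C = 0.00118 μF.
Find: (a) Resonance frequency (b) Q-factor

Step 1 — Resonance condition Im(Z)=0 gives ω₀ = 1/√(LC).
Step 2 — ω₀ = 1/√(0.00635·1.18e-09) = 3.653e+05 rad/s.
Step 3 — f₀ = ω₀/(2π) = 5.814e+04 Hz.
Step 4 — Series Q: Q = ω₀L/R = 3.653e+05·0.00635/4530 = 0.5121.

(a) f₀ = 5.814e+04 Hz  (b) Q = 0.5121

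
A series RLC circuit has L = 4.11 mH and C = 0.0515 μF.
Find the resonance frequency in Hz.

Step 1 — Resonance condition Im(Z)=0 gives ω₀ = 1/√(LC).
Step 2 — ω₀ = 1/√(0.00411·5.15e-08) = 6.873e+04 rad/s.
Step 3 — f₀ = ω₀/(2π) = 1.094e+04 Hz.

f₀ = 1.094e+04 Hz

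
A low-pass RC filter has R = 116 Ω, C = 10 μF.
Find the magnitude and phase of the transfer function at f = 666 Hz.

Step 1 — Angular frequency: ω = 2π·666 = 4185 rad/s.
Step 2 — Transfer function: H(jω) = 1/(1 + jωRC).
Step 3 — Denominator: 1 + jωRC = 1 + j·4185·116·1e-05 = 1 + j4.854.
Step 4 — H = 0.04071 - j0.1976.
Step 5 — Magnitude: |H| = 0.2018 (-13.9 dB); phase: φ = -78.4°.

|H| = 0.2018 (-13.9 dB), φ = -78.4°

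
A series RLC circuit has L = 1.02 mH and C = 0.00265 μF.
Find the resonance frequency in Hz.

Step 1 — Resonance condition Im(Z)=0 gives ω₀ = 1/√(LC).
Step 2 — ω₀ = 1/√(0.00102·2.65e-09) = 6.082e+05 rad/s.
Step 3 — f₀ = ω₀/(2π) = 9.68e+04 Hz.

f₀ = 9.68e+04 Hz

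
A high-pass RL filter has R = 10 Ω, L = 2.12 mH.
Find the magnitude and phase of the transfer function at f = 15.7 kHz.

Step 1 — Angular frequency: ω = 2π·1.57e+04 = 9.865e+04 rad/s.
Step 2 — Transfer function: H(jω) = jωL/(R + jωL).
Step 3 — Numerator jωL = j·209.1; denominator R + jωL = 10 + j209.1.
Step 4 — H = 0.9977 + j0.04771.
Step 5 — Magnitude: |H| = 0.9989 (-0.0 dB); phase: φ = 2.7°.

|H| = 0.9989 (-0.0 dB), φ = 2.7°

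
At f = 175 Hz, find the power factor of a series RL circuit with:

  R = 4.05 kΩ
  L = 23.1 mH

Step 1 — Angular frequency: ω = 2π·f = 2π·175 = 1100 rad/s.
Step 2 — Component impedances:
  R: Z = R = 4050 Ω
  L: Z = jωL = j·1100·0.0231 = 0 + j25.4 Ω
Step 3 — Series combination: Z_total = R + L = 4050 + j25.4 Ω = 4050∠0.4° Ω.
Step 4 — Power factor: PF = cos(φ) = Re(Z)/|Z| = 4050/4050 = 1.
Step 5 — Type: Im(Z) = 25.4 ⇒ lagging (phase φ = 0.4°).

PF = 1 (lagging, φ = 0.4°)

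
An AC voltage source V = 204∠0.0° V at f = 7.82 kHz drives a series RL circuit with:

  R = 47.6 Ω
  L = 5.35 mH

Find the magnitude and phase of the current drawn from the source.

Step 1 — Angular frequency: ω = 2π·f = 2π·7820 = 4.913e+04 rad/s.
Step 2 — Component impedances:
  R: Z = R = 47.6 Ω
  L: Z = jωL = j·4.913e+04·0.00535 = 0 + j262.9 Ω
Step 3 — Series combination: Z_total = R + L = 47.6 + j262.9 Ω = 267.1∠79.7° Ω.
Step 4 — Source phasor: V = 204∠0.0° V = 204 V.
Step 5 — Ohm's law: I = V / Z_total = (204) / (47.6 + j262.9) = 0.1361 - j0.7514 A.
Step 6 — Convert to polar: |I| = 0.7636 A, ∠I = -79.7°.

I = 0.7636∠-79.7° A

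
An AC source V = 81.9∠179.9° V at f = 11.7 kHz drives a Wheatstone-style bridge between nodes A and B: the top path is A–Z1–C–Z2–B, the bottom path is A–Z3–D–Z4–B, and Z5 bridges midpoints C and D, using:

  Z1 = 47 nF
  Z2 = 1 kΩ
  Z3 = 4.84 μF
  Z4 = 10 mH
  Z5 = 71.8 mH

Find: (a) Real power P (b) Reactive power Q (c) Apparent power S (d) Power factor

Step 1 — Angular frequency: ω = 2π·f = 2π·1.17e+04 = 7.351e+04 rad/s.
Step 2 — Component impedances:
  Z1: Z = 1/(jωC) = -j/(ω·C) = 0 - j289.4 Ω
  Z2: Z = R = 1000 Ω
  Z3: Z = 1/(jωC) = -j/(ω·C) = 0 - j2.811 Ω
  Z4: Z = jωL = j·7.351e+04·0.01 = 0 + j735.1 Ω
  Z5: Z = jωL = j·7.351e+04·0.0718 = 0 + j5278 Ω
Step 3 — Bridge requires nodal analysis (the Z5 bridge couples midpoints C and D, so the two paths cannot be reduced to a simple series/parallel combination). Setting node B to ground and injecting 1 A at node A, the 3-node admittance system at A, C, D solves to V_A = Z_AB = 453.8 + j539.1 Ω = 704.7∠49.9° Ω.
Step 4 — Source phasor: V = 81.9∠179.9° V = -81.9 + j0.1429 V.
Step 5 — Current: I = V / Z = -0.07469 + j0.08905 A = 0.1162∠130.0° A.
Step 6 — Complex power: S = V·I* = 6.13 + j7.282 VA.
Step 7 — Real power: P = Re(S) = 6.13 W.
Step 8 — Reactive power: Q = Im(S) = 7.282 VAR.
Step 9 — Apparent power: |S| = 9.519 VA.
Step 10 — Power factor: PF = P/|S| = 0.644 (lagging).

(a) P = 6.13 W  (b) Q = 7.282 VAR  (c) S = 9.519 VA  (d) PF = 0.644 (lagging)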